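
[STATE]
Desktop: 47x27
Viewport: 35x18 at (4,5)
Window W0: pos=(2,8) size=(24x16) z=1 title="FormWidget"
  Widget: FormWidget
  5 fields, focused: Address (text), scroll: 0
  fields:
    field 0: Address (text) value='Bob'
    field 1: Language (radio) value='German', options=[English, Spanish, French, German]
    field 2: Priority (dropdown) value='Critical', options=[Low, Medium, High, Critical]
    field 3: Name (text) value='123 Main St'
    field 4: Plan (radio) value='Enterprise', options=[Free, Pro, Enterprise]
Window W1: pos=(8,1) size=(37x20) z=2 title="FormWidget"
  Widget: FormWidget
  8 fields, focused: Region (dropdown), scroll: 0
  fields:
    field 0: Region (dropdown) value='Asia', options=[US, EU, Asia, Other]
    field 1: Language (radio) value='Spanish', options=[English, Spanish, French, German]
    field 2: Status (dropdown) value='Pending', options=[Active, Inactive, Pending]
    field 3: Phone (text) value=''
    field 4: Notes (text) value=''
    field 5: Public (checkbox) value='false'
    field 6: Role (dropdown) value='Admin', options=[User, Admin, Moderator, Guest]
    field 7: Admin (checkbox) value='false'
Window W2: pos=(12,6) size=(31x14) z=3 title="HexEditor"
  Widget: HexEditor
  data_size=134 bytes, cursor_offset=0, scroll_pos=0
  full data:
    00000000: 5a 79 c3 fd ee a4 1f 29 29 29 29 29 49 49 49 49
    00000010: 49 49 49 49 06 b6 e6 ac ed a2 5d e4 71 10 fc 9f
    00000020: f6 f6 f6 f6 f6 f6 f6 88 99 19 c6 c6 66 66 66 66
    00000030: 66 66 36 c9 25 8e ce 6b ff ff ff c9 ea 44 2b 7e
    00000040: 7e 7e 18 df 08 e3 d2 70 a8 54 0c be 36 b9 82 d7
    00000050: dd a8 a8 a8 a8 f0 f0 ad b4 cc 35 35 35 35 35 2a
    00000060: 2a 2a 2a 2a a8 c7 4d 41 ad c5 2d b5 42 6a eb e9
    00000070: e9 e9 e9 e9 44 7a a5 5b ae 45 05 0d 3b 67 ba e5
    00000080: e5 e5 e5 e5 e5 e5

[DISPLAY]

    ┃  Language:   ( ) English  (●)
    ┃  S┏━━━━━━━━━━━━━━━━━━━━━━━━━━
    ┃  P┃ HexEditor                
━━━━┃  N┠──────────────────────────
Form┃  P┃00000000  5A 79 c3 fd ee a
────┃  R┃00000010  49 49 49 49 06 b
 Add┃  A┃00000020  f6 f6 f6 f6 f6 f
 Lan┃   ┃00000030  66 66 36 c9 25 8
 Pri┃   ┃00000040  7e 7e 18 df 08 e
 Nam┃   ┃00000050  dd a8 a8 a8 a8 f
 Pla┃   ┃00000060  2a 2a 2a 2a a8 c
    ┃   ┃00000070  e9 e9 e9 e9 44 7
    ┃   ┃00000080  e5 e5 e5 e5 e5 e
    ┃   ┃                          
    ┃   ┗━━━━━━━━━━━━━━━━━━━━━━━━━━
    ┗━━━━━━━━━━━━━━━━━━━━━━━━━━━━━━
                     ┃             
                     ┃             


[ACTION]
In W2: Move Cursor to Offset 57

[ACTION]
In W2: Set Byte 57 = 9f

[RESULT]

    ┃  Language:   ( ) English  (●)
    ┃  S┏━━━━━━━━━━━━━━━━━━━━━━━━━━
    ┃  P┃ HexEditor                
━━━━┃  N┠──────────────────────────
Form┃  P┃00000000  5a 79 c3 fd ee a
────┃  R┃00000010  49 49 49 49 06 b
 Add┃  A┃00000020  f6 f6 f6 f6 f6 f
 Lan┃   ┃00000030  66 66 36 c9 25 8
 Pri┃   ┃00000040  7e 7e 18 df 08 e
 Nam┃   ┃00000050  dd a8 a8 a8 a8 f
 Pla┃   ┃00000060  2a 2a 2a 2a a8 c
    ┃   ┃00000070  e9 e9 e9 e9 44 7
    ┃   ┃00000080  e5 e5 e5 e5 e5 e
    ┃   ┃                          
    ┃   ┗━━━━━━━━━━━━━━━━━━━━━━━━━━
    ┗━━━━━━━━━━━━━━━━━━━━━━━━━━━━━━
                     ┃             
                     ┃             


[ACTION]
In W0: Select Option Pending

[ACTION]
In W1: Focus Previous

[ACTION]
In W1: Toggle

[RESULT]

    ┃  Language:   ( ) English  (●)
    ┃  S┏━━━━━━━━━━━━━━━━━━━━━━━━━━
    ┃  P┃ HexEditor                
━━━━┃  N┠──────────────────────────
Form┃  P┃00000000  5a 79 c3 fd ee a
────┃  R┃00000010  49 49 49 49 06 b
 Add┃> A┃00000020  f6 f6 f6 f6 f6 f
 Lan┃   ┃00000030  66 66 36 c9 25 8
 Pri┃   ┃00000040  7e 7e 18 df 08 e
 Nam┃   ┃00000050  dd a8 a8 a8 a8 f
 Pla┃   ┃00000060  2a 2a 2a 2a a8 c
    ┃   ┃00000070  e9 e9 e9 e9 44 7
    ┃   ┃00000080  e5 e5 e5 e5 e5 e
    ┃   ┃                          
    ┃   ┗━━━━━━━━━━━━━━━━━━━━━━━━━━
    ┗━━━━━━━━━━━━━━━━━━━━━━━━━━━━━━
                     ┃             
                     ┃             


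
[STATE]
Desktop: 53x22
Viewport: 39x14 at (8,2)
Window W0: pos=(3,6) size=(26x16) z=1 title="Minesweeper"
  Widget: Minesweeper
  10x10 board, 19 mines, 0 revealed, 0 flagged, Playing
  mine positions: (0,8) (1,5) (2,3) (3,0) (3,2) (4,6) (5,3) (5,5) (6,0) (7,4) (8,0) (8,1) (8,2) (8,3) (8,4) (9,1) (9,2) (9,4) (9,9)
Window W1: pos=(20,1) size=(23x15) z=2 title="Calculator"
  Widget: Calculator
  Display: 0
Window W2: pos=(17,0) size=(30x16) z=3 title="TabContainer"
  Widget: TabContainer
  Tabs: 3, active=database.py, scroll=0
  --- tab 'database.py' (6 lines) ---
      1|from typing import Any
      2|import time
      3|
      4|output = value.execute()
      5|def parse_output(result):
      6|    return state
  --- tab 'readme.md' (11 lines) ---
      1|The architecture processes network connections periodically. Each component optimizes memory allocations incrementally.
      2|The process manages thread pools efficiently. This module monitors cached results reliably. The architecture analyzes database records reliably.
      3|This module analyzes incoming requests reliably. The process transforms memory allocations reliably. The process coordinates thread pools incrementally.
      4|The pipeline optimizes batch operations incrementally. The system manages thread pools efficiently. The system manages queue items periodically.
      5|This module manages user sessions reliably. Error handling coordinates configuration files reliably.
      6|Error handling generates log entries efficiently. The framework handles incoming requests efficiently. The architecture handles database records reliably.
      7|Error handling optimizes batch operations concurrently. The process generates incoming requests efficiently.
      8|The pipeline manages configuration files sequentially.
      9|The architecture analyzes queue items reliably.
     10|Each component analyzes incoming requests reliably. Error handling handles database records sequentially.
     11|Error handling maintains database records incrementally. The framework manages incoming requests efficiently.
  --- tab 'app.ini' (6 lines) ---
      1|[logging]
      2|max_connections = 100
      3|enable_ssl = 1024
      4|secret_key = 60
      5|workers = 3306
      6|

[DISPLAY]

         ┠────────────────────────────┨
         ┃[database.py]│ readme.md │ a┃
         ┃────────────────────────────┃
         ┃from typing import Any      ┃
━━━━━━━━━┃import time                 ┃
esweeper ┃                            ┃
─────────┃output = value.execute()    ┃
■■■■■■   ┃def parse_output(result):   ┃
■■■■■■   ┃    return state            ┃
■■■■■■   ┃                            ┃
■■■■■■   ┃                            ┃
■■■■■■   ┃                            ┃
■■■■■■   ┃                            ┃
■■■■■■   ┗━━━━━━━━━━━━━━━━━━━━━━━━━━━━┛


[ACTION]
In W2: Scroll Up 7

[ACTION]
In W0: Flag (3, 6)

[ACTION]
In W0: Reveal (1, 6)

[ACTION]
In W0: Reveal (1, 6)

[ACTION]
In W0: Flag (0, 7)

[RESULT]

         ┠────────────────────────────┨
         ┃[database.py]│ readme.md │ a┃
         ┃────────────────────────────┃
         ┃from typing import Any      ┃
━━━━━━━━━┃import time                 ┃
esweeper ┃                            ┃
─────────┃output = value.execute()    ┃
■■■⚑■■   ┃def parse_output(result):   ┃
■■1■■■   ┃    return state            ┃
■■■■■■   ┃                            ┃
■■⚑■■■   ┃                            ┃
■■■■■■   ┃                            ┃
■■■■■■   ┃                            ┃
■■■■■■   ┗━━━━━━━━━━━━━━━━━━━━━━━━━━━━┛


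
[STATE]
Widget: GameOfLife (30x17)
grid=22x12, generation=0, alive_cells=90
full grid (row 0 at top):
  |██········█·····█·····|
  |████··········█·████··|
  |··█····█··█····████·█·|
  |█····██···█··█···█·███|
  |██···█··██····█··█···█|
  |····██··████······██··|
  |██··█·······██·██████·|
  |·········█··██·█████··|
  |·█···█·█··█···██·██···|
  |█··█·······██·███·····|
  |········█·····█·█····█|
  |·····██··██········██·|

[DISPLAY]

Gen: 0                        
██········█·····█·····        
████··········█·████··        
··█····█··█····████·█·        
█····██···█··█···█·███        
██···█··██····█··█···█        
····██··████······██··        
██··█·······██·██████·        
·········█··██·█████··        
·█···█·█··█···██·██···        
█··█·······██·███·····        
········█·····█·█····█        
·····██··██········██·        
                              
                              
                              
                              


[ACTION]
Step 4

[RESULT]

Gen: 4                        
······················        
·····██···············        
·····██······███······        
█·███·················        
██·██·█··███··█··█····        
··██··█·█·██··█··█····        
·····█···█·█·██·█·····        
·········██··███······        
·········██·██········        
········██·█·█········        
········██·██·········        
·········███··········        
                              
                              
                              
                              


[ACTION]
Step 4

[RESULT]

Gen: 8                        
······█···············        
······█······███······        
·····█···█···███······        
······█··██··█··█·····        
·██···█···█····█······        
█··█······█···███·····        
·█·█·····█············        
·········█············        
······················        
······················        
······················        
······················        
                              
                              
                              
                              


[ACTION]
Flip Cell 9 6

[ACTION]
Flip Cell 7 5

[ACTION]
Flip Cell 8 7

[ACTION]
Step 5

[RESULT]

Gen: 13                       
···········█·███······        
·····██···█·███··█····        
····█··█··█·█·········        
·····██···········█···        
·············██···█···        
·············█········        
··············█··█····        
··············███·····        
······················        
······················        
······················        
······················        
                              
                              
                              
                              


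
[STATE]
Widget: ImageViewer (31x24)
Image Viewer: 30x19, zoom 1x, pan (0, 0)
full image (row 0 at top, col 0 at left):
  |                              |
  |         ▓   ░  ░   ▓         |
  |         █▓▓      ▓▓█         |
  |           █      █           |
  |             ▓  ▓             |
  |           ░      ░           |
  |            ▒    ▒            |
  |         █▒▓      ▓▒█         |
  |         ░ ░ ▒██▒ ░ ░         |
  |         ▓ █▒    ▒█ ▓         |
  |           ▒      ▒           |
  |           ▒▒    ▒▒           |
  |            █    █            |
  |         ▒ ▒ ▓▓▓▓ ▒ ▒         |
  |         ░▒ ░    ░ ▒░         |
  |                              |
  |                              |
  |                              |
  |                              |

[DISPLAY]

                               
         ▓   ░  ░   ▓          
         █▓▓      ▓▓█          
           █      █            
             ▓  ▓              
           ░      ░            
            ▒    ▒             
         █▒▓      ▓▒█          
         ░ ░ ▒██▒ ░ ░          
         ▓ █▒    ▒█ ▓          
           ▒      ▒            
           ▒▒    ▒▒            
            █    █             
         ▒ ▒ ▓▓▓▓ ▒ ▒          
         ░▒ ░    ░ ▒░          
                               
                               
                               
                               
                               
                               
                               
                               
                               


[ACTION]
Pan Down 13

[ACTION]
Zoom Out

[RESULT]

         ▒ ▒ ▓▓▓▓ ▒ ▒          
         ░▒ ░    ░ ▒░          
                               
                               
                               
                               
                               
                               
                               
                               
                               
                               
                               
                               
                               
                               
                               
                               
                               
                               
                               
                               
                               
                               


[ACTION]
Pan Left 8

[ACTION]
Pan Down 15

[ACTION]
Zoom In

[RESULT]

                  ░░▒▒  ░░     
                  ░░▒▒  ░░     
                               
                               
                               
                               
                               
                               
                               
                               
                               
                               
                               
                               
                               
                               
                               
                               
                               
                               
                               
                               
                               
                               


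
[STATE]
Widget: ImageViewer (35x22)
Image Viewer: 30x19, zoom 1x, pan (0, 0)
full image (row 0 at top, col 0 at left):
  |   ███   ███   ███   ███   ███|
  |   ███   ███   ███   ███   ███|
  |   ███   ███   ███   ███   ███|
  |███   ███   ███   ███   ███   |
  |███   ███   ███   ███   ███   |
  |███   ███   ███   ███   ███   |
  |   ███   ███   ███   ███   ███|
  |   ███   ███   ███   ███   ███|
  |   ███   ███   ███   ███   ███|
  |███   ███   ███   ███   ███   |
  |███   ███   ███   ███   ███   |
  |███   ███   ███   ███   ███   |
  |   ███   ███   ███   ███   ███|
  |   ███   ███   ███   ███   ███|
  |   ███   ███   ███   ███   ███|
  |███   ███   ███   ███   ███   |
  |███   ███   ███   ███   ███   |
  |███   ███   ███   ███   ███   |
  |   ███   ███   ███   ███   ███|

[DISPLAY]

   ███   ███   ███   ███   ███     
   ███   ███   ███   ███   ███     
   ███   ███   ███   ███   ███     
███   ███   ███   ███   ███        
███   ███   ███   ███   ███        
███   ███   ███   ███   ███        
   ███   ███   ███   ███   ███     
   ███   ███   ███   ███   ███     
   ███   ███   ███   ███   ███     
███   ███   ███   ███   ███        
███   ███   ███   ███   ███        
███   ███   ███   ███   ███        
   ███   ███   ███   ███   ███     
   ███   ███   ███   ███   ███     
   ███   ███   ███   ███   ███     
███   ███   ███   ███   ███        
███   ███   ███   ███   ███        
███   ███   ███   ███   ███        
   ███   ███   ███   ███   ███     
                                   
                                   
                                   


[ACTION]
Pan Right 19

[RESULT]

  ███   ███                        
  ███   ███                        
  ███   ███                        
██   ███                           
██   ███                           
██   ███                           
  ███   ███                        
  ███   ███                        
  ███   ███                        
██   ███                           
██   ███                           
██   ███                           
  ███   ███                        
  ███   ███                        
  ███   ███                        
██   ███                           
██   ███                           
██   ███                           
  ███   ███                        
                                   
                                   
                                   


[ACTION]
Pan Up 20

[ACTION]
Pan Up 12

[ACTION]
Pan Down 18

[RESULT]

  ███   ███                        
                                   
                                   
                                   
                                   
                                   
                                   
                                   
                                   
                                   
                                   
                                   
                                   
                                   
                                   
                                   
                                   
                                   
                                   
                                   
                                   
                                   


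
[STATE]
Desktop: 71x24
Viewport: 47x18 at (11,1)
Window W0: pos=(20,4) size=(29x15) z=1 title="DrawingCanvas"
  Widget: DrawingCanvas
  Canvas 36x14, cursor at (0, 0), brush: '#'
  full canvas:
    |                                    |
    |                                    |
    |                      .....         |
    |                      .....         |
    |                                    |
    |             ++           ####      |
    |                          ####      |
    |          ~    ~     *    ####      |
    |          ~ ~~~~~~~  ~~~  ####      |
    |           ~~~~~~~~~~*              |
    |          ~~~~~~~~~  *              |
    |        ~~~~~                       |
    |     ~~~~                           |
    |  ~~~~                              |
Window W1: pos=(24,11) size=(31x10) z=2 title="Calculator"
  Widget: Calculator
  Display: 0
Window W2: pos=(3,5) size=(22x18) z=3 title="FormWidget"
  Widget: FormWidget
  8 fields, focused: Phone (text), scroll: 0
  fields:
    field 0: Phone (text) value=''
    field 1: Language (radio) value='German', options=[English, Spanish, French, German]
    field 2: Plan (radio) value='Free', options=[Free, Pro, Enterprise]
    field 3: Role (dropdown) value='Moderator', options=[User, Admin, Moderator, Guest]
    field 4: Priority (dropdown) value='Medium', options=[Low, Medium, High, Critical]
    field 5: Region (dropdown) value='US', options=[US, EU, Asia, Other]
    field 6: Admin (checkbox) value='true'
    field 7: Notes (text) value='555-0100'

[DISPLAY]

                                               
                                               
                                               
         ┏━━━━━━━━━━━━━━━━━━━━━━━━━━━┓         
━━━━━━━━━━━━━┓wingCanvas             ┃         
dget         ┃───────────────────────┨         
─────────────┨                       ┃         
:      [    ]┃                       ┃         
age:   ( ) En┃                  .....┃         
       (●) Fr┃                  .....┃         
       [Mod▼]┃━━━━━━━━━━━━━━━━━━━━━━━━━━━━━┓   
ity:   [Med▼]┃ Calculator                  ┃   
n:     [US ▼]┃─────────────────────────────┨   
:      [x]   ┃                            0┃   
:      [555-]┃┌───┬───┬───┬───┐            ┃   
             ┃│ 7 │ 8 │ 9 │ ÷ │            ┃   
             ┃├───┼───┼───┼───┤            ┃   
             ┃│ 4 │ 5 │ 6 │ × │            ┃   


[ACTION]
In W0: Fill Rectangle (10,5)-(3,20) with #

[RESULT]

                                               
                                               
                                               
         ┏━━━━━━━━━━━━━━━━━━━━━━━━━━━┓         
━━━━━━━━━━━━━┓wingCanvas             ┃         
dget         ┃───────────────────────┨         
─────────────┨                       ┃         
:      [    ]┃                       ┃         
age:   ( ) En┃                  .....┃         
       (●) Fr┃ ################ .....┃         
       [Mod▼]┃━━━━━━━━━━━━━━━━━━━━━━━━━━━━━┓   
ity:   [Med▼]┃ Calculator                  ┃   
n:     [US ▼]┃─────────────────────────────┨   
:      [x]   ┃                            0┃   
:      [555-]┃┌───┬───┬───┬───┐            ┃   
             ┃│ 7 │ 8 │ 9 │ ÷ │            ┃   
             ┃├───┼───┼───┼───┤            ┃   
             ┃│ 4 │ 5 │ 6 │ × │            ┃   


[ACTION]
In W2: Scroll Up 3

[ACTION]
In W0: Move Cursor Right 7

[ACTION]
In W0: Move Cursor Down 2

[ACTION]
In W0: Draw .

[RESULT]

                                               
                                               
                                               
         ┏━━━━━━━━━━━━━━━━━━━━━━━━━━━┓         
━━━━━━━━━━━━━┓wingCanvas             ┃         
dget         ┃───────────────────────┨         
─────────────┨                       ┃         
:      [    ]┃                       ┃         
age:   ( ) En┃   .              .....┃         
       (●) Fr┃ ################ .....┃         
       [Mod▼]┃━━━━━━━━━━━━━━━━━━━━━━━━━━━━━┓   
ity:   [Med▼]┃ Calculator                  ┃   
n:     [US ▼]┃─────────────────────────────┨   
:      [x]   ┃                            0┃   
:      [555-]┃┌───┬───┬───┬───┐            ┃   
             ┃│ 7 │ 8 │ 9 │ ÷ │            ┃   
             ┃├───┼───┼───┼───┤            ┃   
             ┃│ 4 │ 5 │ 6 │ × │            ┃   


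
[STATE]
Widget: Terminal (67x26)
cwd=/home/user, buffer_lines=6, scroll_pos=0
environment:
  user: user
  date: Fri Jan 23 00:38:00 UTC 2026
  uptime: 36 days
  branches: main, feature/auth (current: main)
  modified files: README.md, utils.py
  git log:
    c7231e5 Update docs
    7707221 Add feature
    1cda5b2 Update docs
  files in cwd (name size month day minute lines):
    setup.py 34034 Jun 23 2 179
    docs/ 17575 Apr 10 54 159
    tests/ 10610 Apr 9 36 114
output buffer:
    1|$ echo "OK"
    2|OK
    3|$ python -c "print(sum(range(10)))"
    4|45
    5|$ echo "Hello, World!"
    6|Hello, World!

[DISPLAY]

$ echo "OK"                                                        
OK                                                                 
$ python -c "print(sum(range(10)))"                                
45                                                                 
$ echo "Hello, World!"                                             
Hello, World!                                                      
$ █                                                                
                                                                   
                                                                   
                                                                   
                                                                   
                                                                   
                                                                   
                                                                   
                                                                   
                                                                   
                                                                   
                                                                   
                                                                   
                                                                   
                                                                   
                                                                   
                                                                   
                                                                   
                                                                   
                                                                   


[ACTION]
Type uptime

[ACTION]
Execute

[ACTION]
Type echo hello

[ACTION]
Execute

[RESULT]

$ echo "OK"                                                        
OK                                                                 
$ python -c "print(sum(range(10)))"                                
45                                                                 
$ echo "Hello, World!"                                             
Hello, World!                                                      
$ uptime                                                           
 10:00  up 36 days                                                 
$ echo hello                                                       
hello                                                              
$ █                                                                
                                                                   
                                                                   
                                                                   
                                                                   
                                                                   
                                                                   
                                                                   
                                                                   
                                                                   
                                                                   
                                                                   
                                                                   
                                                                   
                                                                   
                                                                   


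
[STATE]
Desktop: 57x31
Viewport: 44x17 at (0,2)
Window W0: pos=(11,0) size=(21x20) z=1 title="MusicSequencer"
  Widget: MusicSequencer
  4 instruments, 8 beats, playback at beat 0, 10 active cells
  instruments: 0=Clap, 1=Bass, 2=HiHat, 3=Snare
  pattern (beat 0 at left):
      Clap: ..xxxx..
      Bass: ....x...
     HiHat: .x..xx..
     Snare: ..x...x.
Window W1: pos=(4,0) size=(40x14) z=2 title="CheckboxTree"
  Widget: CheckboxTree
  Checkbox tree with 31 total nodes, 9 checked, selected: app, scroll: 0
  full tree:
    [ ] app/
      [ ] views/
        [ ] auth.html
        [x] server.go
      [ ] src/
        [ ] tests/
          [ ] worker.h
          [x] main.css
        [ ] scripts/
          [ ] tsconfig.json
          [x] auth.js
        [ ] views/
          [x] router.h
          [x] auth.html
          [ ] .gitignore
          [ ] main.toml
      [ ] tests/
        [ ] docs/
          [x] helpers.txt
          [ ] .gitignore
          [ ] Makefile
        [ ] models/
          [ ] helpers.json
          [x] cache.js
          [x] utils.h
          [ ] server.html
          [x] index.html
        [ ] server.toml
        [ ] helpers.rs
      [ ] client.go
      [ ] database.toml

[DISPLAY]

    ┠──────────────────────────────────────┨
    ┃>[-] app/                             ┃
    ┃   [-] views/                         ┃
    ┃     [ ] auth.html                    ┃
    ┃     [x] server.go                    ┃
    ┃   [-] src/                           ┃
    ┃     [-] tests/                       ┃
    ┃       [ ] worker.h                   ┃
    ┃       [x] main.css                   ┃
    ┃     [-] scripts/                     ┃
    ┃       [ ] tsconfig.json              ┃
    ┗━━━━━━━━━━━━━━━━━━━━━━━━━━━━━━━━━━━━━━┛
           ┃                   ┃            
           ┃                   ┃            
           ┃                   ┃            
           ┃                   ┃            
           ┃                   ┃            


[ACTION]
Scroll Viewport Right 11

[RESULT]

────────────────────────────────┨           
pp/                             ┃           
 views/                         ┃           
 ] auth.html                    ┃           
x] server.go                    ┃           
 src/                           ┃           
-] tests/                       ┃           
 [ ] worker.h                   ┃           
 [x] main.css                   ┃           
-] scripts/                     ┃           
 [ ] tsconfig.json              ┃           
━━━━━━━━━━━━━━━━━━━━━━━━━━━━━━━━┛           
┃                   ┃                       
┃                   ┃                       
┃                   ┃                       
┃                   ┃                       
┃                   ┃                       


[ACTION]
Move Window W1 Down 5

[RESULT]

┠───────────────────┨                       
┃      ▼1234567     ┃                       
┃  Clap··████··     ┃                       
━━━━━━━━━━━━━━━━━━━━━━━━━━━━━━━━┓           
boxTree                         ┃           
────────────────────────────────┨           
pp/                             ┃           
 views/                         ┃           
 ] auth.html                    ┃           
x] server.go                    ┃           
 src/                           ┃           
-] tests/                       ┃           
 [ ] worker.h                   ┃           
 [x] main.css                   ┃           
-] scripts/                     ┃           
 [ ] tsconfig.json              ┃           
━━━━━━━━━━━━━━━━━━━━━━━━━━━━━━━━┛           


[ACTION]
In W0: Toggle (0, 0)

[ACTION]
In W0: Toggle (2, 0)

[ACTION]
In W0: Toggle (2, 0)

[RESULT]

┠───────────────────┨                       
┃      ▼1234567     ┃                       
┃  Clap█·████··     ┃                       
━━━━━━━━━━━━━━━━━━━━━━━━━━━━━━━━┓           
boxTree                         ┃           
────────────────────────────────┨           
pp/                             ┃           
 views/                         ┃           
 ] auth.html                    ┃           
x] server.go                    ┃           
 src/                           ┃           
-] tests/                       ┃           
 [ ] worker.h                   ┃           
 [x] main.css                   ┃           
-] scripts/                     ┃           
 [ ] tsconfig.json              ┃           
━━━━━━━━━━━━━━━━━━━━━━━━━━━━━━━━┛           


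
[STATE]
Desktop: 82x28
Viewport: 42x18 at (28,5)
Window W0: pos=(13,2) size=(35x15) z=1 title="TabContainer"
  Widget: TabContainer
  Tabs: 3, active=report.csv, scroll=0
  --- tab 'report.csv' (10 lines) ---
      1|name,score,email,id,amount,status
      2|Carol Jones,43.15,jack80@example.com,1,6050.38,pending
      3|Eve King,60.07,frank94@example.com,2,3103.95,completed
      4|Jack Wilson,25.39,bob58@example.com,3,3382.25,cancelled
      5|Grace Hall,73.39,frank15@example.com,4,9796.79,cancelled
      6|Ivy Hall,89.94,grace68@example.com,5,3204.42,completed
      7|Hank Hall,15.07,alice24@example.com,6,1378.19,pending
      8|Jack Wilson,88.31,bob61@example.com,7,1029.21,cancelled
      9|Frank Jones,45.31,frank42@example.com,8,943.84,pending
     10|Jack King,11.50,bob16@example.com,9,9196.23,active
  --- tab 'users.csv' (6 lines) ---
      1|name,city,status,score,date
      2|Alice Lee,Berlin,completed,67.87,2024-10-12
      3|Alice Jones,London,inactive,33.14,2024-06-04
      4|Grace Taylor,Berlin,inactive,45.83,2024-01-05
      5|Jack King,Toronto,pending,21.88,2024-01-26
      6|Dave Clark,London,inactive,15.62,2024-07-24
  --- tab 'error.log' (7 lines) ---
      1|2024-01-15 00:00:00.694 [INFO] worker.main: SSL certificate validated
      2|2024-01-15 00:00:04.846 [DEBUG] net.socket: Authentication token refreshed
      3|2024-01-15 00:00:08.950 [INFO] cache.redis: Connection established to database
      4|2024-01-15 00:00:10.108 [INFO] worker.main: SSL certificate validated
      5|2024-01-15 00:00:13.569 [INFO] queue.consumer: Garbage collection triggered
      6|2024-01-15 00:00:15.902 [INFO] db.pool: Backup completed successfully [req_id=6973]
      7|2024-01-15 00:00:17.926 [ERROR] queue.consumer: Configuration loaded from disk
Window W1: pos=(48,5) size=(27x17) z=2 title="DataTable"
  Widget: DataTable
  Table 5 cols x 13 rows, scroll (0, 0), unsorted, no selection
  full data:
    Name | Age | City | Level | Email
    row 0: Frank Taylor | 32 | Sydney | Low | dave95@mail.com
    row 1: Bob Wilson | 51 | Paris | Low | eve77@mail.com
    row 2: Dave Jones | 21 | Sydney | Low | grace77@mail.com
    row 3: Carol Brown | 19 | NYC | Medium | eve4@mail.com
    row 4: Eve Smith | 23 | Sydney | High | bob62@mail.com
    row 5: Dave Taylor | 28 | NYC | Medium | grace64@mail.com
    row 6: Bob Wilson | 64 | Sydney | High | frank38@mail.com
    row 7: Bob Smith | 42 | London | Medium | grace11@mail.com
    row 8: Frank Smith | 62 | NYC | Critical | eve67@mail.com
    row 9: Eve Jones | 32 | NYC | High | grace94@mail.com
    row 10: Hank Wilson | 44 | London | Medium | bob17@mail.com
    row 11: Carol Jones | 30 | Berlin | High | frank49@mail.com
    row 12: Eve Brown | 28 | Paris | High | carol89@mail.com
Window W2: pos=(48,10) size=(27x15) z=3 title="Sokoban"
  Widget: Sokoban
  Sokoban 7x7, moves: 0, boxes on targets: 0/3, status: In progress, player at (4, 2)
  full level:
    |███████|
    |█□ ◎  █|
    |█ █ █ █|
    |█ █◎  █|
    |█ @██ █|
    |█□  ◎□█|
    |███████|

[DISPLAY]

users.csv │ error.l┃┏━━━━━━━━━━━━━━━━━━━━━
───────────────────┃┃ DataTable           
il,id,amount,status┃┠─────────────────────
.15,jack80@example.┃┃Name        │Age│City
,frank94@example.co┃┃────────────┼───┼────
.39,bob58@example.c┃┏━━━━━━━━━━━━━━━━━━━━━
39,frank15@example.┃┃ Sokoban             
,grace68@example.co┃┠─────────────────────
7,alice24@example.c┃┃███████              
.31,bob61@example.c┃┃█□ ◎  █              
.31,frank42@example┃┃█ █ █ █              
━━━━━━━━━━━━━━━━━━━┛┃█ █◎  █              
                    ┃█ @██ █              
                    ┃█□  ◎□█              
                    ┃███████              
                    ┃Moves: 0  0/3        
                    ┃                     
                    ┃                     


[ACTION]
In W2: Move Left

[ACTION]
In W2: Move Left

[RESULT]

users.csv │ error.l┃┏━━━━━━━━━━━━━━━━━━━━━
───────────────────┃┃ DataTable           
il,id,amount,status┃┠─────────────────────
.15,jack80@example.┃┃Name        │Age│City
,frank94@example.co┃┃────────────┼───┼────
.39,bob58@example.c┃┏━━━━━━━━━━━━━━━━━━━━━
39,frank15@example.┃┃ Sokoban             
,grace68@example.co┃┠─────────────────────
7,alice24@example.c┃┃███████              
.31,bob61@example.c┃┃█□ ◎  █              
.31,frank42@example┃┃█ █ █ █              
━━━━━━━━━━━━━━━━━━━┛┃█ █◎  █              
                    ┃█@ ██ █              
                    ┃█□  ◎□█              
                    ┃███████              
                    ┃Moves: 1  0/3        
                    ┃                     
                    ┃                     


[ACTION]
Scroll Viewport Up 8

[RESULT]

                                          
                                          
━━━━━━━━━━━━━━━━━━━┓                      
                   ┃                      
───────────────────┨                      
users.csv │ error.l┃┏━━━━━━━━━━━━━━━━━━━━━
───────────────────┃┃ DataTable           
il,id,amount,status┃┠─────────────────────
.15,jack80@example.┃┃Name        │Age│City
,frank94@example.co┃┃────────────┼───┼────
.39,bob58@example.c┃┏━━━━━━━━━━━━━━━━━━━━━
39,frank15@example.┃┃ Sokoban             
,grace68@example.co┃┠─────────────────────
7,alice24@example.c┃┃███████              
.31,bob61@example.c┃┃█□ ◎  █              
.31,frank42@example┃┃█ █ █ █              
━━━━━━━━━━━━━━━━━━━┛┃█ █◎  █              
                    ┃█@ ██ █              
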